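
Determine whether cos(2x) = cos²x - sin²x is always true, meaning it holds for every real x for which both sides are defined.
Claim: cos(2x) = cos²x - sin²x.
Reasoning: Put y = x in the addition formula cos(x+y) = cos(x)cos(y) - sin(x)sin(y): cos(2x) = cos²x - sin²x.
So the two sides agree for every real x for which both sides are defined.

Conclusion: Yes, this is an identity.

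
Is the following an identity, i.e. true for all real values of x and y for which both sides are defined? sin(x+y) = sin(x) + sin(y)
Claim: sin(x+y) = sin(x) + sin(y).
Test a specific point where both sides are defined: x = π/6, y = π.
LHS = sin(x+y) ≈ -0.5000
RHS = sin(x) + sin(y) ≈ 0.5000
Since -0.5000 ≠ 0.5000, the equation fails at this point, so it cannot hold for all real values of x and y for which both sides are defined.
The correct expansion is sin(x+y) = sin(x)cos(y) + cos(x)sin(y); sine is not additive.

Conclusion: No, this is NOT an identity.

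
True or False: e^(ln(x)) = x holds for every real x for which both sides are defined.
Claim: e^(ln(x)) = x.
Reasoning: For x > 0, ln(x) is by definition the exponent p such that e^p = x. Raising e to that exponent therefore returns x: e^(ln x) = x.
So the two sides agree for every real x for which both sides are defined.

Conclusion: True.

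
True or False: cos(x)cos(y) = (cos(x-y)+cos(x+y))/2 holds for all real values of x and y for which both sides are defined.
True.

Claim: cos(x)cos(y) = (cos(x-y)+cos(x+y))/2.
Reasoning: cos(x-y) = cos(x)cos(y) + sin(x)sin(y) and cos(x+y) = cos(x)cos(y) - sin(x)sin(y). Adding, cos(x-y) + cos(x+y) = 2cos(x)cos(y); divide by 2.
So the two sides agree for all real values of x and y for which both sides are defined.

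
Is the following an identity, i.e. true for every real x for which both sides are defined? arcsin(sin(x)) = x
No, this is NOT an identity.

Claim: arcsin(sin(x)) = x.
Test a specific point where both sides are defined: x = 2π/3.
LHS = arcsin(sin(x)) ≈ 1.0472
RHS = x ≈ 2.0944
Since 1.0472 ≠ 2.0944, the equation fails at this point, so it cannot hold for every real x for which both sides are defined.
arcsin only returns values in [-π/2, π/2], so arcsin(sin(x)) = x holds only for x in that interval, not for all real x.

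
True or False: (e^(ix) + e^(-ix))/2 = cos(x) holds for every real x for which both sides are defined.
True.

Claim: (e^(ix) + e^(-ix))/2 = cos(x).
Reasoning: By Euler's formula e^(ix) = cos(x) + i·sin(x) and e^(-ix) = cos(x) - i·sin(x). Adding cancels the sine terms: e^(ix) + e^(-ix) = 2cos(x); divide by 2.
So the two sides agree for every real x for which both sides are defined.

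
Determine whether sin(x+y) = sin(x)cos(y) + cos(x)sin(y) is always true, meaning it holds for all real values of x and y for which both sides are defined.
Claim: sin(x+y) = sin(x)cos(y) + cos(x)sin(y).
Reasoning: By Euler's formula e^(i(x+y)) = e^(ix)·e^(iy) = (cos x + i·sin x)(cos y + i·sin y). The imaginary part of the left side is sin(x+y); the imaginary part of the product is sin(x)cos(y) + cos(x)sin(y).
So the two sides agree for all real values of x and y for which both sides are defined.

Conclusion: Yes, this is an identity.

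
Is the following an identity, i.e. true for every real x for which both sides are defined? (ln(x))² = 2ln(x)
Claim: (ln(x))² = 2ln(x).
Test a specific point where both sides are defined: x = 2.
LHS = (ln(x))² ≈ 0.4805
RHS = 2ln(x) ≈ 1.3863
Since 0.4805 ≠ 1.3863, the equation fails at this point, so it cannot hold for every real x for which both sides are defined.
2ln(x) equals ln(x²), which is not the same as (ln x)².

Conclusion: No, this is NOT an identity.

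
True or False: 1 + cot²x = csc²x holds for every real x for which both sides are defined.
Claim: 1 + cot²x = csc²x.
Reasoning: Start from sin²x + cos²x = 1 and divide every term by sin²x (allowed wherever cot x and csc x are defined): 1 + cot²x = 1/sin²x = csc²x.
So the two sides agree for every real x for which both sides are defined.

Conclusion: True.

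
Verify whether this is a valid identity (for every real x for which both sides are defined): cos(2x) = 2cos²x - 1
Claim: cos(2x) = 2cos²x - 1.
Reasoning: cos(2x) = cos²x - sin²x. Replace sin²x by 1 - cos²x: cos²x - (1 - cos²x) = 2cos²x - 1.
So the two sides agree for every real x for which both sides are defined.

Conclusion: Yes, this is an identity.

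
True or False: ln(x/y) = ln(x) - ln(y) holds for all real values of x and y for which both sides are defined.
True.

Claim: ln(x/y) = ln(x) - ln(y).
Reasoning: Both sides are simultaneously defined only when x, y > 0. Write x = e^p, y = e^q. Then x/y = e^(p-q), so ln(x/y) = p - q = ln(x) - ln(y).
So the two sides agree for all real values of x and y for which both sides are defined.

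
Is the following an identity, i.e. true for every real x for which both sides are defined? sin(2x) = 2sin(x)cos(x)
Claim: sin(2x) = 2sin(x)cos(x).
Reasoning: Put y = x in the addition formula sin(x+y) = sin(x)cos(y) + cos(x)sin(y): sin(2x) = sin(x)cos(x) + cos(x)sin(x) = 2sin(x)cos(x).
So the two sides agree for every real x for which both sides are defined.

Conclusion: Yes, this is an identity.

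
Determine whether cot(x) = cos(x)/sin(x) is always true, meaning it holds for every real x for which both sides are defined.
Claim: cot(x) = cos(x)/sin(x).
Reasoning: cot(x) is defined as 1/tan(x) = 1/(sin(x)/cos(x)) = cos(x)/sin(x), wherever sin(x) ≠ 0.
So the two sides agree for every real x for which both sides are defined.

Conclusion: Yes, this is an identity.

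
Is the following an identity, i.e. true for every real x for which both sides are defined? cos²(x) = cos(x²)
No, this is NOT an identity.

Claim: cos²(x) = cos(x²).
Test a specific point where both sides are defined: x = 3π/4.
LHS = cos²(x) ≈ 0.5000
RHS = cos(x²) ≈ 0.7442
Since 0.5000 ≠ 0.7442, the equation fails at this point, so it cannot hold for every real x for which both sides are defined.
cos²(x) means (cos x)², squaring the output; cos(x²) squares the input. These are different functions.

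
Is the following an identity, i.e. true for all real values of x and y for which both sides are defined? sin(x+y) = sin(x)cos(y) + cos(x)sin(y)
Claim: sin(x+y) = sin(x)cos(y) + cos(x)sin(y).
Reasoning: By Euler's formula e^(i(x+y)) = e^(ix)·e^(iy) = (cos x + i·sin x)(cos y + i·sin y). The imaginary part of the left side is sin(x+y); the imaginary part of the product is sin(x)cos(y) + cos(x)sin(y).
So the two sides agree for all real values of x and y for which both sides are defined.

Conclusion: Yes, this is an identity.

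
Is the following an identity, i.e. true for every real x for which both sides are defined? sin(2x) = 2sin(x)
Claim: sin(2x) = 2sin(x).
Test a specific point where both sides are defined: x = 2π/3.
LHS = sin(2x) ≈ -0.8660
RHS = 2sin(x) ≈ 1.7321
Since -0.8660 ≠ 1.7321, the equation fails at this point, so it cannot hold for every real x for which both sides are defined.
The correct double-angle formula is sin(2x) = 2sin(x)cos(x).

Conclusion: No, this is NOT an identity.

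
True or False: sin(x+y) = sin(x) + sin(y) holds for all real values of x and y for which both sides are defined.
Claim: sin(x+y) = sin(x) + sin(y).
Test a specific point where both sides are defined: x = π, y = -π/4.
LHS = sin(x+y) ≈ 0.7071
RHS = sin(x) + sin(y) ≈ -0.7071
Since 0.7071 ≠ -0.7071, the equation fails at this point, so it cannot hold for all real values of x and y for which both sides are defined.
The correct expansion is sin(x+y) = sin(x)cos(y) + cos(x)sin(y); sine is not additive.

Conclusion: False.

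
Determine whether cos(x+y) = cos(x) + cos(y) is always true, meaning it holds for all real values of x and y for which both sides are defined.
Claim: cos(x+y) = cos(x) + cos(y).
Test a specific point where both sides are defined: x = -π/2, y = 2π/3.
LHS = cos(x+y) ≈ 0.8660
RHS = cos(x) + cos(y) ≈ -0.5000
Since 0.8660 ≠ -0.5000, the equation fails at this point, so it cannot hold for all real values of x and y for which both sides are defined.
The correct expansion is cos(x+y) = cos(x)cos(y) - sin(x)sin(y); cosine is not additive.

Conclusion: No, this is NOT an identity.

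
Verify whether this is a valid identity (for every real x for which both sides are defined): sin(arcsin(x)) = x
Claim: sin(arcsin(x)) = x.
Reasoning: For -1 ≤ x ≤ 1 (where arcsin is defined), arcsin(x) is by definition an angle whose sine equals x. Taking the sine of that angle returns x. (Note the other order, arcsin(sin x) = x, is NOT an identity.)
So the two sides agree for every real x for which both sides are defined.

Conclusion: Yes, this is an identity.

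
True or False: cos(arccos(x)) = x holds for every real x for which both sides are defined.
Claim: cos(arccos(x)) = x.
Reasoning: For -1 ≤ x ≤ 1 (where arccos is defined), arccos(x) is by definition an angle whose cosine equals x. Taking the cosine of that angle returns x. (Note the other order, arccos(cos x) = x, is NOT an identity.)
So the two sides agree for every real x for which both sides are defined.

Conclusion: True.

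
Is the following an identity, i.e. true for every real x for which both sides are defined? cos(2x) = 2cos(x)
No, this is NOT an identity.

Claim: cos(2x) = 2cos(x).
Test a specific point where both sides are defined: x = π/6.
LHS = cos(2x) ≈ 0.5000
RHS = 2cos(x) ≈ 1.7321
Since 0.5000 ≠ 1.7321, the equation fails at this point, so it cannot hold for every real x for which both sides are defined.
The correct double-angle formula is cos(2x) = cos²x - sin²x.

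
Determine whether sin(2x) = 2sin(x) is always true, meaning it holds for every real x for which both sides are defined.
No, this is NOT an identity.

Claim: sin(2x) = 2sin(x).
Test a specific point where both sides are defined: x = π/3.
LHS = sin(2x) ≈ 0.8660
RHS = 2sin(x) ≈ 1.7321
Since 0.8660 ≠ 1.7321, the equation fails at this point, so it cannot hold for every real x for which both sides are defined.
The correct double-angle formula is sin(2x) = 2sin(x)cos(x).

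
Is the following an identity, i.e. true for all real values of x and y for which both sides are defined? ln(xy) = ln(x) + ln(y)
Claim: ln(xy) = ln(x) + ln(y).
Reasoning: Both sides are simultaneously defined only when x, y > 0. Write x = e^p, y = e^q (p = ln x, q = ln y). Then xy = e^p · e^q = e^(p+q), so ln(xy) = p + q = ln(x) + ln(y).
So the two sides agree for all real values of x and y for which both sides are defined.

Conclusion: Yes, this is an identity.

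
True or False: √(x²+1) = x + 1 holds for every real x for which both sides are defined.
False.

Claim: √(x²+1) = x + 1.
Test a specific point where both sides are defined: x = 3/2.
LHS = √(x²+1) ≈ 1.8028
RHS = x + 1 ≈ 2.5000
Since 1.8028 ≠ 2.5000, the equation fails at this point, so it cannot hold for every real x for which both sides are defined.
(x+1)² = x² + 2x + 1 ≠ x² + 1 unless x = 0.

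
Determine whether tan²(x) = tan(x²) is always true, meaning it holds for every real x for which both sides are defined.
Claim: tan²(x) = tan(x²).
Test a specific point where both sides are defined: x = π/4.
LHS = tan²(x) ≈ 1.0000
RHS = tan(x²) ≈ 0.7092
Since 1.0000 ≠ 0.7092, the equation fails at this point, so it cannot hold for every real x for which both sides are defined.
tan²(x) means (tan x)², squaring the output; tan(x²) squares the input. These are different functions.

Conclusion: No, this is NOT an identity.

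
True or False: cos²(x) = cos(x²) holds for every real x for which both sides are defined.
False.

Claim: cos²(x) = cos(x²).
Test a specific point where both sides are defined: x = -π/3.
LHS = cos²(x) ≈ 0.2500
RHS = cos(x²) ≈ 0.4566
Since 0.2500 ≠ 0.4566, the equation fails at this point, so it cannot hold for every real x for which both sides are defined.
cos²(x) means (cos x)², squaring the output; cos(x²) squares the input. These are different functions.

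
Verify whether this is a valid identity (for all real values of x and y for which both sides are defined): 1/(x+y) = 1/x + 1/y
No, this is NOT an identity.

Claim: 1/(x+y) = 1/x + 1/y.
Test a specific point where both sides are defined: x = 2, y = 2.
LHS = 1/(x+y) ≈ 0.2500
RHS = 1/x + 1/y ≈ 1.0000
Since 0.2500 ≠ 1.0000, the equation fails at this point, so it cannot hold for all real values of x and y for which both sides are defined.
1/x + 1/y = (x+y)/(xy), which is not 1/(x+y).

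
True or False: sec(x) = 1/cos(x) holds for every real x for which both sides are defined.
True.

Claim: sec(x) = 1/cos(x).
Reasoning: sec(x) is by definition the reciprocal of cos(x), wherever cos(x) ≠ 0.
So the two sides agree for every real x for which both sides are defined.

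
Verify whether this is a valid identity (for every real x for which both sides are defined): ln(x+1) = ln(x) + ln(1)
No, this is NOT an identity.

Claim: ln(x+1) = ln(x) + ln(1).
Test a specific point where both sides are defined: x = 1/2.
LHS = ln(x+1) ≈ 0.4055
RHS = ln(x) + ln(1) ≈ -0.6931
Since 0.4055 ≠ -0.6931, the equation fails at this point, so it cannot hold for every real x for which both sides are defined.
ln(1) = 0, so the right side is just ln(x), which differs from ln(x+1).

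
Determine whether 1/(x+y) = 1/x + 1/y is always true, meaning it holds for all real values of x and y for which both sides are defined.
Claim: 1/(x+y) = 1/x + 1/y.
Test a specific point where both sides are defined: x = 3/2, y = 1/2.
LHS = 1/(x+y) ≈ 0.5000
RHS = 1/x + 1/y ≈ 2.6667
Since 0.5000 ≠ 2.6667, the equation fails at this point, so it cannot hold for all real values of x and y for which both sides are defined.
1/x + 1/y = (x+y)/(xy), which is not 1/(x+y).

Conclusion: No, this is NOT an identity.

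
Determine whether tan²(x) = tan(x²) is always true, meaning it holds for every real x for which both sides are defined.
Claim: tan²(x) = tan(x²).
Test a specific point where both sides are defined: x = π/6.
LHS = tan²(x) ≈ 0.3333
RHS = tan(x²) ≈ 0.2812
Since 0.3333 ≠ 0.2812, the equation fails at this point, so it cannot hold for every real x for which both sides are defined.
tan²(x) means (tan x)², squaring the output; tan(x²) squares the input. These are different functions.

Conclusion: No, this is NOT an identity.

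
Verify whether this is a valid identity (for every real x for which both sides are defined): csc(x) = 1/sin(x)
Yes, this is an identity.

Claim: csc(x) = 1/sin(x).
Reasoning: csc(x) is by definition the reciprocal of sin(x), wherever sin(x) ≠ 0.
So the two sides agree for every real x for which both sides are defined.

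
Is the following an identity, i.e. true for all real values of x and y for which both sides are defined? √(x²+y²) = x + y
Claim: √(x²+y²) = x + y.
Test a specific point where both sides are defined: x = 4, y = 3/2.
LHS = √(x²+y²) ≈ 4.2720
RHS = x + y ≈ 5.5000
Since 4.2720 ≠ 5.5000, the equation fails at this point, so it cannot hold for all real values of x and y for which both sides are defined.
(x+y)² = x² + 2xy + y², not x² + y², so the square root does not split this way.

Conclusion: No, this is NOT an identity.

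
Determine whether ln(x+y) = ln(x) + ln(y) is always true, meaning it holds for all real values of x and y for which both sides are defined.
No, this is NOT an identity.

Claim: ln(x+y) = ln(x) + ln(y).
Test a specific point where both sides are defined: x = 1, y = 5.
LHS = ln(x+y) ≈ 1.7918
RHS = ln(x) + ln(y) ≈ 1.6094
Since 1.7918 ≠ 1.6094, the equation fails at this point, so it cannot hold for all real values of x and y for which both sides are defined.
ln(x) + ln(y) = ln(xy), not ln(x+y).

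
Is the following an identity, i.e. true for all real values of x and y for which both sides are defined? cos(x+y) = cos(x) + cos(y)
No, this is NOT an identity.

Claim: cos(x+y) = cos(x) + cos(y).
Test a specific point where both sides are defined: x = π/6, y = π/4.
LHS = cos(x+y) ≈ 0.2588
RHS = cos(x) + cos(y) ≈ 1.5731
Since 0.2588 ≠ 1.5731, the equation fails at this point, so it cannot hold for all real values of x and y for which both sides are defined.
The correct expansion is cos(x+y) = cos(x)cos(y) - sin(x)sin(y); cosine is not additive.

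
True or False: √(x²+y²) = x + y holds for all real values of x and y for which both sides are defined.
Claim: √(x²+y²) = x + y.
Test a specific point where both sides are defined: x = 5, y = -3.
LHS = √(x²+y²) ≈ 5.8310
RHS = x + y ≈ 2.0000
Since 5.8310 ≠ 2.0000, the equation fails at this point, so it cannot hold for all real values of x and y for which both sides are defined.
(x+y)² = x² + 2xy + y², not x² + y², so the square root does not split this way.

Conclusion: False.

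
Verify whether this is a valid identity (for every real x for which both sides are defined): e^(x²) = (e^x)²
Claim: e^(x²) = (e^x)².
Test a specific point where both sides are defined: x = 1.
LHS = e^(x²) ≈ 2.7183
RHS = (e^x)² ≈ 7.3891
Since 2.7183 ≠ 7.3891, the equation fails at this point, so it cannot hold for every real x for which both sides are defined.
(e^x)² = e^(2x), and 2x ≠ x² in general.

Conclusion: No, this is NOT an identity.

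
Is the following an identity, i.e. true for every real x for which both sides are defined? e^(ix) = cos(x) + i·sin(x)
Yes, this is an identity.

Claim: e^(ix) = cos(x) + i·sin(x).
Reasoning: Euler's formula. Expand e^(ix) = Σ (ix)^k / k!. Since i² = -1, the even-k terms are Σ (-1)^m x^(2m)/(2m)! = cos(x) and the odd-k terms are i · Σ (-1)^m x^(2m+1)/(2m+1)! = i·sin(x).
So the two sides agree for every real x for which both sides are defined.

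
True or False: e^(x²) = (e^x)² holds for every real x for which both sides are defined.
False.

Claim: e^(x²) = (e^x)².
Test a specific point where both sides are defined: x = 1/2.
LHS = e^(x²) ≈ 1.2840
RHS = (e^x)² ≈ 2.7183
Since 1.2840 ≠ 2.7183, the equation fails at this point, so it cannot hold for every real x for which both sides are defined.
(e^x)² = e^(2x), and 2x ≠ x² in general.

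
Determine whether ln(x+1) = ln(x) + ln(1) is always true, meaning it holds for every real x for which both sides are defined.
Claim: ln(x+1) = ln(x) + ln(1).
Test a specific point where both sides are defined: x = 5.
LHS = ln(x+1) ≈ 1.7918
RHS = ln(x) + ln(1) ≈ 1.6094
Since 1.7918 ≠ 1.6094, the equation fails at this point, so it cannot hold for every real x for which both sides are defined.
ln(1) = 0, so the right side is just ln(x), which differs from ln(x+1).

Conclusion: No, this is NOT an identity.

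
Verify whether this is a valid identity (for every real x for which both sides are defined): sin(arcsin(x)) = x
Yes, this is an identity.

Claim: sin(arcsin(x)) = x.
Reasoning: For -1 ≤ x ≤ 1 (where arcsin is defined), arcsin(x) is by definition an angle whose sine equals x. Taking the sine of that angle returns x. (Note the other order, arcsin(sin x) = x, is NOT an identity.)
So the two sides agree for every real x for which both sides are defined.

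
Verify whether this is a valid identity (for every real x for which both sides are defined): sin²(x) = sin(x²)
Claim: sin²(x) = sin(x²).
Test a specific point where both sides are defined: x = -π/6.
LHS = sin²(x) ≈ 0.2500
RHS = sin(x²) ≈ 0.2707
Since 0.2500 ≠ 0.2707, the equation fails at this point, so it cannot hold for every real x for which both sides are defined.
sin²(x) means (sin x)², squaring the output; sin(x²) squares the input. These are different functions.

Conclusion: No, this is NOT an identity.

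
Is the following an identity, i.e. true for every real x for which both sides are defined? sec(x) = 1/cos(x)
Yes, this is an identity.

Claim: sec(x) = 1/cos(x).
Reasoning: sec(x) is by definition the reciprocal of cos(x), wherever cos(x) ≠ 0.
So the two sides agree for every real x for which both sides are defined.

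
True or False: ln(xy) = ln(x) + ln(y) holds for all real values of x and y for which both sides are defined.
Claim: ln(xy) = ln(x) + ln(y).
Reasoning: Both sides are simultaneously defined only when x, y > 0. Write x = e^p, y = e^q (p = ln x, q = ln y). Then xy = e^p · e^q = e^(p+q), so ln(xy) = p + q = ln(x) + ln(y).
So the two sides agree for all real values of x and y for which both sides are defined.

Conclusion: True.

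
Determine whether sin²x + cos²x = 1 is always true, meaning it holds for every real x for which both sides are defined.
Claim: sin²x + cos²x = 1.
Reasoning: The point (cos x, sin x) lies on the unit circle X² + Y² = 1, so cos²x + sin²x = 1 for every real x.
So the two sides agree for every real x for which both sides are defined.

Conclusion: Yes, this is an identity.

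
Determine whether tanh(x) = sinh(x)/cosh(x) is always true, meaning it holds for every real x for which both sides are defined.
Claim: tanh(x) = sinh(x)/cosh(x).
Reasoning: tanh(x) is defined as sinh(x)/cosh(x) = (e^x - e^-x)/(e^x + e^-x); cosh(x) ≥ 1 is never zero, so this holds for every real x.
So the two sides agree for every real x for which both sides are defined.

Conclusion: Yes, this is an identity.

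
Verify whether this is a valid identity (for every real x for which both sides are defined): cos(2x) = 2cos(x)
Claim: cos(2x) = 2cos(x).
Test a specific point where both sides are defined: x = π/3.
LHS = cos(2x) ≈ -0.5000
RHS = 2cos(x) ≈ 1.0000
Since -0.5000 ≠ 1.0000, the equation fails at this point, so it cannot hold for every real x for which both sides are defined.
The correct double-angle formula is cos(2x) = cos²x - sin²x.

Conclusion: No, this is NOT an identity.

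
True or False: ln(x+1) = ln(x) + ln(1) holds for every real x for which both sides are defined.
Claim: ln(x+1) = ln(x) + ln(1).
Test a specific point where both sides are defined: x = 1.
LHS = ln(x+1) ≈ 0.6931
RHS = ln(x) + ln(1) ≈ 0.0000
Since 0.6931 ≠ 0.0000, the equation fails at this point, so it cannot hold for every real x for which both sides are defined.
ln(1) = 0, so the right side is just ln(x), which differs from ln(x+1).

Conclusion: False.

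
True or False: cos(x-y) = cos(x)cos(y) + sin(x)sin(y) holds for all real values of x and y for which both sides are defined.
Claim: cos(x-y) = cos(x)cos(y) + sin(x)sin(y).
Reasoning: Replace y by -y in cos(x+y) = cos(x)cos(y) - sin(x)sin(y) and use cos(-y) = cos(y), sin(-y) = -sin(y): cos(x-y) = cos(x)cos(y) + sin(x)sin(y).
So the two sides agree for all real values of x and y for which both sides are defined.

Conclusion: True.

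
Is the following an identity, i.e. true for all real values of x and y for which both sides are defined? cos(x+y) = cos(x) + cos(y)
No, this is NOT an identity.

Claim: cos(x+y) = cos(x) + cos(y).
Test a specific point where both sides are defined: x = π/2, y = 2π/3.
LHS = cos(x+y) ≈ -0.8660
RHS = cos(x) + cos(y) ≈ -0.5000
Since -0.8660 ≠ -0.5000, the equation fails at this point, so it cannot hold for all real values of x and y for which both sides are defined.
The correct expansion is cos(x+y) = cos(x)cos(y) - sin(x)sin(y); cosine is not additive.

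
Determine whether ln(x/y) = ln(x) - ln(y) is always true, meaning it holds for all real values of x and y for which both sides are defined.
Yes, this is an identity.

Claim: ln(x/y) = ln(x) - ln(y).
Reasoning: Both sides are simultaneously defined only when x, y > 0. Write x = e^p, y = e^q. Then x/y = e^(p-q), so ln(x/y) = p - q = ln(x) - ln(y).
So the two sides agree for all real values of x and y for which both sides are defined.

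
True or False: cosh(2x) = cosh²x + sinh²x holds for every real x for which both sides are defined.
Claim: cosh(2x) = cosh²x + sinh²x.
Reasoning: cosh²x = (e^(2x) + 2 + e^(-2x))/4 and sinh²x = (e^(2x) - 2 + e^(-2x))/4. Adding gives (2e^(2x) + 2e^(-2x))/4 = (e^(2x) + e^(-2x))/2 = cosh(2x).
So the two sides agree for every real x for which both sides are defined.

Conclusion: True.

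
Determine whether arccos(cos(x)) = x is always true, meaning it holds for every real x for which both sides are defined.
Claim: arccos(cos(x)) = x.
Test a specific point where both sides are defined: x = -π/6.
LHS = arccos(cos(x)) ≈ 0.5236
RHS = x ≈ -0.5236
Since 0.5236 ≠ -0.5236, the equation fails at this point, so it cannot hold for every real x for which both sides are defined.
arccos only returns values in [0, π], so arccos(cos(x)) = x holds only for x in that interval, not for all real x.

Conclusion: No, this is NOT an identity.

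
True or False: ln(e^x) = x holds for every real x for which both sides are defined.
True.

Claim: ln(e^x) = x.
Reasoning: ln is the inverse of the exponential: ln(e^x) asks for the exponent p with e^p = e^x, and since e^p is one-to-one that exponent is p = x.
So the two sides agree for every real x for which both sides are defined.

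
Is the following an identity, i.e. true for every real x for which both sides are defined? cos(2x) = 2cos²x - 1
Claim: cos(2x) = 2cos²x - 1.
Reasoning: cos(2x) = cos²x - sin²x. Replace sin²x by 1 - cos²x: cos²x - (1 - cos²x) = 2cos²x - 1.
So the two sides agree for every real x for which both sides are defined.

Conclusion: Yes, this is an identity.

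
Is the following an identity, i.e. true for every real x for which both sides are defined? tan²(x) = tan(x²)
No, this is NOT an identity.

Claim: tan²(x) = tan(x²).
Test a specific point where both sides are defined: x = π/3.
LHS = tan²(x) ≈ 3.0000
RHS = tan(x²) ≈ 1.9485
Since 3.0000 ≠ 1.9485, the equation fails at this point, so it cannot hold for every real x for which both sides are defined.
tan²(x) means (tan x)², squaring the output; tan(x²) squares the input. These are different functions.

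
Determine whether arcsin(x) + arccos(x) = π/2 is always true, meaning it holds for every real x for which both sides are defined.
Yes, this is an identity.

Claim: arcsin(x) + arccos(x) = π/2.
Reasoning: Both sides are defined for -1 ≤ x ≤ 1. Let θ = arcsin(x), so sin θ = x and θ ∈ [-π/2, π/2]. Then cos(π/2 - θ) = sin θ = x and π/2 - θ ∈ [0, π], which is exactly the range of arccos, so arccos(x) = π/2 - θ. Adding: arcsin(x) + arccos(x) = θ + (π/2 - θ) = π/2.
So the two sides agree for every real x for which both sides are defined.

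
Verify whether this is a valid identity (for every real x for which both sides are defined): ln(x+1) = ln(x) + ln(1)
No, this is NOT an identity.

Claim: ln(x+1) = ln(x) + ln(1).
Test a specific point where both sides are defined: x = 3.
LHS = ln(x+1) ≈ 1.3863
RHS = ln(x) + ln(1) ≈ 1.0986
Since 1.3863 ≠ 1.0986, the equation fails at this point, so it cannot hold for every real x for which both sides are defined.
ln(1) = 0, so the right side is just ln(x), which differs from ln(x+1).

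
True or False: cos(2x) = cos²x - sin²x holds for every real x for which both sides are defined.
Claim: cos(2x) = cos²x - sin²x.
Reasoning: Put y = x in the addition formula cos(x+y) = cos(x)cos(y) - sin(x)sin(y): cos(2x) = cos²x - sin²x.
So the two sides agree for every real x for which both sides are defined.

Conclusion: True.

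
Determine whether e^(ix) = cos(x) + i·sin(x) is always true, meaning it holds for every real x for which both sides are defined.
Yes, this is an identity.

Claim: e^(ix) = cos(x) + i·sin(x).
Reasoning: Euler's formula. Expand e^(ix) = Σ (ix)^k / k!. Since i² = -1, the even-k terms are Σ (-1)^m x^(2m)/(2m)! = cos(x) and the odd-k terms are i · Σ (-1)^m x^(2m+1)/(2m+1)! = i·sin(x).
So the two sides agree for every real x for which both sides are defined.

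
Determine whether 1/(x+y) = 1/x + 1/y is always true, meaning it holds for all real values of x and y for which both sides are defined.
No, this is NOT an identity.

Claim: 1/(x+y) = 1/x + 1/y.
Test a specific point where both sides are defined: x = 2, y = -3.
LHS = 1/(x+y) ≈ -1.0000
RHS = 1/x + 1/y ≈ 0.1667
Since -1.0000 ≠ 0.1667, the equation fails at this point, so it cannot hold for all real values of x and y for which both sides are defined.
1/x + 1/y = (x+y)/(xy), which is not 1/(x+y).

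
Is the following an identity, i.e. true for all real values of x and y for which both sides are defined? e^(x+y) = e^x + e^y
No, this is NOT an identity.

Claim: e^(x+y) = e^x + e^y.
Test a specific point where both sides are defined: x = 5, y = -2.
LHS = e^(x+y) ≈ 20.0855
RHS = e^x + e^y ≈ 148.5485
Since 20.0855 ≠ 148.5485, the equation fails at this point, so it cannot hold for all real values of x and y for which both sides are defined.
The correct rule is e^(x+y) = e^x · e^y (a product, not a sum).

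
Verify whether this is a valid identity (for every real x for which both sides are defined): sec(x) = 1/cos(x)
Yes, this is an identity.

Claim: sec(x) = 1/cos(x).
Reasoning: sec(x) is by definition the reciprocal of cos(x), wherever cos(x) ≠ 0.
So the two sides agree for every real x for which both sides are defined.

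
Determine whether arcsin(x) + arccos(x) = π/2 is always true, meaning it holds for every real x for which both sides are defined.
Yes, this is an identity.

Claim: arcsin(x) + arccos(x) = π/2.
Reasoning: Both sides are defined for -1 ≤ x ≤ 1. Let θ = arcsin(x), so sin θ = x and θ ∈ [-π/2, π/2]. Then cos(π/2 - θ) = sin θ = x and π/2 - θ ∈ [0, π], which is exactly the range of arccos, so arccos(x) = π/2 - θ. Adding: arcsin(x) + arccos(x) = θ + (π/2 - θ) = π/2.
So the two sides agree for every real x for which both sides are defined.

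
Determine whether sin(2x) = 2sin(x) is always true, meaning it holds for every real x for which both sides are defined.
Claim: sin(2x) = 2sin(x).
Test a specific point where both sides are defined: x = π/3.
LHS = sin(2x) ≈ 0.8660
RHS = 2sin(x) ≈ 1.7321
Since 0.8660 ≠ 1.7321, the equation fails at this point, so it cannot hold for every real x for which both sides are defined.
The correct double-angle formula is sin(2x) = 2sin(x)cos(x).

Conclusion: No, this is NOT an identity.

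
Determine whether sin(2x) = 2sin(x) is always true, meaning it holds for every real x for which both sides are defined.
No, this is NOT an identity.

Claim: sin(2x) = 2sin(x).
Test a specific point where both sides are defined: x = -π/2.
LHS = sin(2x) ≈ 0.0000
RHS = 2sin(x) ≈ -2.0000
Since 0.0000 ≠ -2.0000, the equation fails at this point, so it cannot hold for every real x for which both sides are defined.
The correct double-angle formula is sin(2x) = 2sin(x)cos(x).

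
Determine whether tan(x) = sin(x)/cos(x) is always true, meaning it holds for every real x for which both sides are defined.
Yes, this is an identity.

Claim: tan(x) = sin(x)/cos(x).
Reasoning: For an angle x whose terminal point on the unit circle is (cos x, sin x), tan(x) is defined as the ratio (second coordinate)/(first coordinate) = sin(x)/cos(x), wherever cos(x) ≠ 0.
So the two sides agree for every real x for which both sides are defined.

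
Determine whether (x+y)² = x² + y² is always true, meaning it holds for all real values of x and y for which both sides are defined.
No, this is NOT an identity.

Claim: (x+y)² = x² + y².
Test a specific point where both sides are defined: x = -1, y = -3.
LHS = (x+y)² ≈ 16.0000
RHS = x² + y² ≈ 10.0000
Since 16.0000 ≠ 10.0000, the equation fails at this point, so it cannot hold for all real values of x and y for which both sides are defined.
The correct expansion is (x+y)² = x² + 2xy + y²; the cross term 2xy is missing.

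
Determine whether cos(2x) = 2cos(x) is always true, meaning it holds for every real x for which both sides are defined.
Claim: cos(2x) = 2cos(x).
Test a specific point where both sides are defined: x = 2π/3.
LHS = cos(2x) ≈ -0.5000
RHS = 2cos(x) ≈ -1.0000
Since -0.5000 ≠ -1.0000, the equation fails at this point, so it cannot hold for every real x for which both sides are defined.
The correct double-angle formula is cos(2x) = cos²x - sin²x.

Conclusion: No, this is NOT an identity.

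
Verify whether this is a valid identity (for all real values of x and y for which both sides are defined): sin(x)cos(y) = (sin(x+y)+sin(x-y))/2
Yes, this is an identity.

Claim: sin(x)cos(y) = (sin(x+y)+sin(x-y))/2.
Reasoning: sin(x+y) = sin(x)cos(y) + cos(x)sin(y) and sin(x-y) = sin(x)cos(y) - cos(x)sin(y). Adding, sin(x+y) + sin(x-y) = 2sin(x)cos(y); divide by 2.
So the two sides agree for all real values of x and y for which both sides are defined.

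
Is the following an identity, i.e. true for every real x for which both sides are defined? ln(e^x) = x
Claim: ln(e^x) = x.
Reasoning: ln is the inverse of the exponential: ln(e^x) asks for the exponent p with e^p = e^x, and since e^p is one-to-one that exponent is p = x.
So the two sides agree for every real x for which both sides are defined.

Conclusion: Yes, this is an identity.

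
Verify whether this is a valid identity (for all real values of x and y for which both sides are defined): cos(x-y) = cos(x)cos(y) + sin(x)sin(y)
Yes, this is an identity.

Claim: cos(x-y) = cos(x)cos(y) + sin(x)sin(y).
Reasoning: Replace y by -y in cos(x+y) = cos(x)cos(y) - sin(x)sin(y) and use cos(-y) = cos(y), sin(-y) = -sin(y): cos(x-y) = cos(x)cos(y) + sin(x)sin(y).
So the two sides agree for all real values of x and y for which both sides are defined.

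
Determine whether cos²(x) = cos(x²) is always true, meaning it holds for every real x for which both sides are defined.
Claim: cos²(x) = cos(x²).
Test a specific point where both sides are defined: x = -π/6.
LHS = cos²(x) ≈ 0.7500
RHS = cos(x²) ≈ 0.9627
Since 0.7500 ≠ 0.9627, the equation fails at this point, so it cannot hold for every real x for which both sides are defined.
cos²(x) means (cos x)², squaring the output; cos(x²) squares the input. These are different functions.

Conclusion: No, this is NOT an identity.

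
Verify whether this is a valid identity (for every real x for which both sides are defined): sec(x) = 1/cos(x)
Yes, this is an identity.

Claim: sec(x) = 1/cos(x).
Reasoning: sec(x) is by definition the reciprocal of cos(x), wherever cos(x) ≠ 0.
So the two sides agree for every real x for which both sides are defined.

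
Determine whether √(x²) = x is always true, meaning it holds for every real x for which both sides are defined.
No, this is NOT an identity.

Claim: √(x²) = x.
Test a specific point where both sides are defined: x = -1.
LHS = √(x²) ≈ 1.0000
RHS = x ≈ -1.0000
Since 1.0000 ≠ -1.0000, the equation fails at this point, so it cannot hold for every real x for which both sides are defined.
√(x²) = |x|, which differs from x whenever x < 0 (both sides are defined for every real x).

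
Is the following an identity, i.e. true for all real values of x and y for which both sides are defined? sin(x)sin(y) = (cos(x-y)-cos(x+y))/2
Claim: sin(x)sin(y) = (cos(x-y)-cos(x+y))/2.
Reasoning: cos(x-y) = cos(x)cos(y) + sin(x)sin(y) and cos(x+y) = cos(x)cos(y) - sin(x)sin(y). Subtracting, cos(x-y) - cos(x+y) = 2sin(x)sin(y); divide by 2.
So the two sides agree for all real values of x and y for which both sides are defined.

Conclusion: Yes, this is an identity.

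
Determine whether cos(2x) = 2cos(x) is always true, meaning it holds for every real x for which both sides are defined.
No, this is NOT an identity.

Claim: cos(2x) = 2cos(x).
Test a specific point where both sides are defined: x = π/3.
LHS = cos(2x) ≈ -0.5000
RHS = 2cos(x) ≈ 1.0000
Since -0.5000 ≠ 1.0000, the equation fails at this point, so it cannot hold for every real x for which both sides are defined.
The correct double-angle formula is cos(2x) = cos²x - sin²x.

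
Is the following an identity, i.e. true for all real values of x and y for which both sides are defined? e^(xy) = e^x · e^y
No, this is NOT an identity.

Claim: e^(xy) = e^x · e^y.
Test a specific point where both sides are defined: x = 2, y = -2.
LHS = e^(xy) ≈ 0.0183
RHS = e^x · e^y ≈ 1.0000
Since 0.0183 ≠ 1.0000, the equation fails at this point, so it cannot hold for all real values of x and y for which both sides are defined.
e^x · e^y = e^(x+y), not e^(xy).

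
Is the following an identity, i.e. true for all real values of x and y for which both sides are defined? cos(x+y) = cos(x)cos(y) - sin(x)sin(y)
Claim: cos(x+y) = cos(x)cos(y) - sin(x)sin(y).
Reasoning: By Euler's formula e^(i(x+y)) = e^(ix)·e^(iy) = (cos x + i·sin x)(cos y + i·sin y). The real part of the left side is cos(x+y); the real part of the product is cos(x)cos(y) - sin(x)sin(y) (since i·i = -1).
So the two sides agree for all real values of x and y for which both sides are defined.

Conclusion: Yes, this is an identity.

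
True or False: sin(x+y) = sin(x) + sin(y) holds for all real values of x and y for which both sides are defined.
False.

Claim: sin(x+y) = sin(x) + sin(y).
Test a specific point where both sides are defined: x = π/3, y = π/2.
LHS = sin(x+y) ≈ 0.5000
RHS = sin(x) + sin(y) ≈ 1.8660
Since 0.5000 ≠ 1.8660, the equation fails at this point, so it cannot hold for all real values of x and y for which both sides are defined.
The correct expansion is sin(x+y) = sin(x)cos(y) + cos(x)sin(y); sine is not additive.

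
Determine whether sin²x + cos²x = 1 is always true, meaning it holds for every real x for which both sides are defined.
Claim: sin²x + cos²x = 1.
Reasoning: The point (cos x, sin x) lies on the unit circle X² + Y² = 1, so cos²x + sin²x = 1 for every real x.
So the two sides agree for every real x for which both sides are defined.

Conclusion: Yes, this is an identity.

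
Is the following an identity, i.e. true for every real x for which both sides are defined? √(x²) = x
No, this is NOT an identity.

Claim: √(x²) = x.
Test a specific point where both sides are defined: x = -2.
LHS = √(x²) ≈ 2.0000
RHS = x ≈ -2.0000
Since 2.0000 ≠ -2.0000, the equation fails at this point, so it cannot hold for every real x for which both sides are defined.
√(x²) = |x|, which differs from x whenever x < 0 (both sides are defined for every real x).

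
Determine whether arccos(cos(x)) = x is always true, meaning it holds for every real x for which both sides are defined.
Claim: arccos(cos(x)) = x.
Test a specific point where both sides are defined: x = -π/6.
LHS = arccos(cos(x)) ≈ 0.5236
RHS = x ≈ -0.5236
Since 0.5236 ≠ -0.5236, the equation fails at this point, so it cannot hold for every real x for which both sides are defined.
arccos only returns values in [0, π], so arccos(cos(x)) = x holds only for x in that interval, not for all real x.

Conclusion: No, this is NOT an identity.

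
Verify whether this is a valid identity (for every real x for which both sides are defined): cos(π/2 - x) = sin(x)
Yes, this is an identity.

Claim: cos(π/2 - x) = sin(x).
Reasoning: Use cos(u - v) = cos(u)cos(v) + sin(u)sin(v) with u = π/2, v = x: cos(π/2)cos(x) + sin(π/2)sin(x) = 0·cos(x) + 1·sin(x) = sin(x).
So the two sides agree for every real x for which both sides are defined.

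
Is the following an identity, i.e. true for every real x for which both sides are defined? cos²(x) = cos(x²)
No, this is NOT an identity.

Claim: cos²(x) = cos(x²).
Test a specific point where both sides are defined: x = -π/6.
LHS = cos²(x) ≈ 0.7500
RHS = cos(x²) ≈ 0.9627
Since 0.7500 ≠ 0.9627, the equation fails at this point, so it cannot hold for every real x for which both sides are defined.
cos²(x) means (cos x)², squaring the output; cos(x²) squares the input. These are different functions.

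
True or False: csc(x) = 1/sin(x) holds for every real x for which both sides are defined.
True.

Claim: csc(x) = 1/sin(x).
Reasoning: csc(x) is by definition the reciprocal of sin(x), wherever sin(x) ≠ 0.
So the two sides agree for every real x for which both sides are defined.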